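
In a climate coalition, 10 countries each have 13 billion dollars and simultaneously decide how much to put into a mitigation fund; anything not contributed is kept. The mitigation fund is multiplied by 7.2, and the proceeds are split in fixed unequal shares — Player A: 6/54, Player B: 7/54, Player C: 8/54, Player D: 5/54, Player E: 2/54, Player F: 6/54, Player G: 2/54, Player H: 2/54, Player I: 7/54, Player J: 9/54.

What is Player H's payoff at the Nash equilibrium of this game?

19.93 billion dollars

Each unit j contributes comes back to j as 7.2 × (j's share), so j prefers to contribute only if that share exceeds 1/7.2 = 0.1389; otherwise keeping the unit dominates.
Player C and Player J are above the threshold, contributing 13 each; the remaining 8 contribute 0. Total contributed: 26.
Player H keeps 13 and receives 7.2 × 26 × 2/54 = 6.93 from the mitigation fund, for a payoff of 19.93.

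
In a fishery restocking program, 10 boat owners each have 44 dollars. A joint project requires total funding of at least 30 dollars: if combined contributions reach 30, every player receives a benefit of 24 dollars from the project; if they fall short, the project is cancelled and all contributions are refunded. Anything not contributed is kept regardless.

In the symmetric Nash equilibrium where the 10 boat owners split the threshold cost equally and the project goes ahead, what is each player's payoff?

Equal share of the threshold: 30/10 = 3.
At this profile no one gains by cutting their contribution: any cut drops the total below 30, the project is cancelled, contributions are refunded, and the deviator ends with 44, which is less than 44 − 3 + 24 = 65. Contributing more than 3 just wastes the excess. So contributing exactly 3 is a best response.
Each player's payoff: 44 − 3 + 24 = 65.

65 dollars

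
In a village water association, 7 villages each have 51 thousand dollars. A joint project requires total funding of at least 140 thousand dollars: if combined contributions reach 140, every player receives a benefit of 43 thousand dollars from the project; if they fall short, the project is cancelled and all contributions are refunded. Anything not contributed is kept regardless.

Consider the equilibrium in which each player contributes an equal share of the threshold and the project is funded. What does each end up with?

74 thousand dollars

Equal share of the threshold: 140/7 = 20.
At this profile no one gains by cutting their contribution: any cut drops the total below 140, the project is cancelled, contributions are refunded, and the deviator ends with 51, which is less than 51 − 20 + 43 = 74. Contributing more than 20 just wastes the excess. So contributing exactly 20 is a best response.
Each player's payoff: 51 − 20 + 43 = 74.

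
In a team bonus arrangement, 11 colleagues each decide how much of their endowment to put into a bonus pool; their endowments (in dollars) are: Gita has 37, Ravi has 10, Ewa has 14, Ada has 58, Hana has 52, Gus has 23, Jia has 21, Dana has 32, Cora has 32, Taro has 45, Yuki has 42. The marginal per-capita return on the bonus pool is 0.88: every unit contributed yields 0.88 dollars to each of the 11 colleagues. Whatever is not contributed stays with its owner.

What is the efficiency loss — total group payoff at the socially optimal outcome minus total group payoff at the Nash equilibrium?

3176.88 dollars

The private return per contributed unit is 0.88 < 1 for everyone, so the Nash equilibrium is zero contribution and the group total is Σ E_j = 37 + 10 + 14 + 58 + 52 + 23 + 21 + 32 + 32 + 45 + 42 = 366.
Each contributed unit returns 9.680 to the group, so the social optimum is full contribution by everyone: group total = 9.680 × 366 = 3542.88.
Efficiency loss = (9.680 − 1) × 366 = 3176.88.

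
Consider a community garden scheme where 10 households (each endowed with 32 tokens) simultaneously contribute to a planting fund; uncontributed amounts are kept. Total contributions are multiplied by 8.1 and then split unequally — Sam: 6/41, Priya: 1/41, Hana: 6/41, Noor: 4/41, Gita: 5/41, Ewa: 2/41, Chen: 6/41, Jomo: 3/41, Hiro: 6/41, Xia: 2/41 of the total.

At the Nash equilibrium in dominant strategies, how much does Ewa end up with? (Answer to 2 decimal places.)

Player j's private return per contributed unit is 8.1 × (j's share). Contributing is weakly dominant for j when that share is at least 1/8.1 = 0.1235, and contributing 0 is dominant otherwise.
The shares above 0.1235 belong to Sam, Hana, Chen and Hiro, contributing 32 each; the remaining 6 contribute 0. Total contributed: 128.
Ewa keeps 32 and receives 8.1 × 128 × 2/41 = 50.58 from the planting fund, for a payoff of 82.58.

82.58 tokens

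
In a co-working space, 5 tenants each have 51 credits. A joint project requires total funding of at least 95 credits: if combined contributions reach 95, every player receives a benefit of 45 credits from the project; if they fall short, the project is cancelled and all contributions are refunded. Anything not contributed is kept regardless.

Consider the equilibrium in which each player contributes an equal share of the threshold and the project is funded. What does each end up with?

Equal share of the threshold: 95/5 = 19.
At this profile no one gains by cutting their contribution: any cut drops the total below 95, the project is cancelled, contributions are refunded, and the deviator ends with 51, which is less than 51 − 19 + 45 = 77. Contributing more than 19 just wastes the excess. So contributing exactly 19 is a best response.
Each player's payoff: 51 − 19 + 45 = 77.

77 credits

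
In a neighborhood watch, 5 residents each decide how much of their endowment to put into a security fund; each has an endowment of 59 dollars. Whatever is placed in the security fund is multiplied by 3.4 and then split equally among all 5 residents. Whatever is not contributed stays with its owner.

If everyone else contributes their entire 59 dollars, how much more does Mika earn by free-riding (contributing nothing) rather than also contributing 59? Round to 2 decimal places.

18.88 dollars

Switching from a contribution of 59 to 0 lets Mika keep an extra 59 dollars, but lowers the security fund by 59, which costs Mika their own share of that drop: 3.4/5 × 59 = 40.12.
Net gain = 59 − 40.12 = 18.88. The private return per contributed unit (0.6800) is below 1, so free-riding is indeed the best response regardless of what the others do.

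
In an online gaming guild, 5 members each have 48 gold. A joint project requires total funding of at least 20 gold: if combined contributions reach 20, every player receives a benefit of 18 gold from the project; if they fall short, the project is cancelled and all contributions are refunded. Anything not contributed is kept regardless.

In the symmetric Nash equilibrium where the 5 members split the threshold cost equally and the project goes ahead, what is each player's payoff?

62 gold

Equal share of the threshold: 20/5 = 4.
At this profile no one gains by cutting their contribution: any cut drops the total below 20, the project is cancelled, contributions are refunded, and the deviator ends with 48, which is less than 48 − 4 + 18 = 62. Contributing more than 4 just wastes the excess. So contributing exactly 4 is a best response.
Each player's payoff: 48 − 4 + 18 = 62.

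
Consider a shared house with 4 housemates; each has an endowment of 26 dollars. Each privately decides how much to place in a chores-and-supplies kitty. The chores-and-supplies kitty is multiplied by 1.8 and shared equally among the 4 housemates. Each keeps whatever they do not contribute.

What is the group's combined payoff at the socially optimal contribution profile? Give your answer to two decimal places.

187.20 dollars

Each contributed unit returns 1.800 to the group as a whole (0.4500 to each of 4 players), which exceeds 1, so the social optimum is full contribution: group total = 1.800 × 104 = 187.20.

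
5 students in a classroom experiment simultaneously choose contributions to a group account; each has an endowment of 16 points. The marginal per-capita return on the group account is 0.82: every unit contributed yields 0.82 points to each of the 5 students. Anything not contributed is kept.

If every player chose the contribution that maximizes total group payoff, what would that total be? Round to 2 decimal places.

328.00 points

Each contributed unit returns 4.100 to the group as a whole (0.82 to each of 5 players), which exceeds 1, so the social optimum is full contribution: group total = 4.100 × 80 = 328.00.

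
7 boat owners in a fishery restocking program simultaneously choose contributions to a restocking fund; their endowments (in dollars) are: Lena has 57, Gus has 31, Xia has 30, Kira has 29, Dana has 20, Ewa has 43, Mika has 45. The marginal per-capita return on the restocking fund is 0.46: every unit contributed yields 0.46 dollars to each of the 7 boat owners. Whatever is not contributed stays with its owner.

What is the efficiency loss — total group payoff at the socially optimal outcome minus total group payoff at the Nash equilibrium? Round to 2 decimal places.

566.10 dollars

The private return per contributed unit is 0.46 < 1 for everyone, so the Nash equilibrium is zero contribution and the group total is Σ E_j = 57 + 31 + 30 + 29 + 20 + 43 + 45 = 255.
Each contributed unit returns 3.220 to the group, so the social optimum is full contribution by everyone: group total = 3.220 × 255 = 821.10.
Efficiency loss = (3.220 − 1) × 255 = 566.10.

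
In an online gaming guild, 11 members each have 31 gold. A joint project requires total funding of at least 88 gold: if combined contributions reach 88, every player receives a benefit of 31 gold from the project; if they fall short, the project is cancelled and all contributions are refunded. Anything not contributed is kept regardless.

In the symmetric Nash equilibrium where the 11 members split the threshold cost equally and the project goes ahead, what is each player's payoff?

54 gold

Equal share of the threshold: 88/11 = 8.
At this profile no one gains by cutting their contribution: any cut drops the total below 88, the project is cancelled, contributions are refunded, and the deviator ends with 31, which is less than 31 − 8 + 31 = 54. Contributing more than 8 just wastes the excess. So contributing exactly 8 is a best response.
Each player's payoff: 31 − 8 + 31 = 54.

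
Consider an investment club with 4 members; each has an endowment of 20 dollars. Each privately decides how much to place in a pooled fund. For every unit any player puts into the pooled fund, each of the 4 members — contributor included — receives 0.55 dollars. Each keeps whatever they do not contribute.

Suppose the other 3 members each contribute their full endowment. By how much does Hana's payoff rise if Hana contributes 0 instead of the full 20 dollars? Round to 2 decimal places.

Switching from a contribution of 20 to 0 lets Hana keep an extra 20 dollars, but lowers the pooled fund by 20, which costs Hana their own share of that drop: 0.55 × 20 = 11.00.
Net gain = 20 − 11.00 = 9.00. The private return per contributed unit (0.55) is below 1, so free-riding is indeed the best response regardless of what the others do.

9.00 dollars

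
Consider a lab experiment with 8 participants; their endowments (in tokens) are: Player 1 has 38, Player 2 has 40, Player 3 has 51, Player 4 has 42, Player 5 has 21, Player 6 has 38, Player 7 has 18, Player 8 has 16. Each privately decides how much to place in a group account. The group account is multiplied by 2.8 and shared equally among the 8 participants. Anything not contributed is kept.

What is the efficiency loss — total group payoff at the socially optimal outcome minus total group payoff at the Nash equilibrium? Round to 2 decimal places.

475.20 tokens

The private return per contributed unit is 2.8/8 = 0.3500 < 1 for every player regardless of endowment, so the Nash equilibrium is zero contribution and the group total is Σ E_j = 38 + 40 + 51 + 42 + 21 + 38 + 18 + 16 = 264.
Each contributed unit returns 2.800 to the group, so the social optimum is full contribution by everyone: group total = 2.800 × 264 = 739.20.
Efficiency loss = (2.800 − 1) × 264 = 475.20.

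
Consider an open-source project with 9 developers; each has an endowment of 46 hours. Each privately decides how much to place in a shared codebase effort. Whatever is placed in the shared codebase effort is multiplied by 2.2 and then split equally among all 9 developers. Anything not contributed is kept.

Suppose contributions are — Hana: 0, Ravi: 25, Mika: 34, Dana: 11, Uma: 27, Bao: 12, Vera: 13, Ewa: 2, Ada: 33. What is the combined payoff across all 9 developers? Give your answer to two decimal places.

Total contributed: 0 + 25 + 34 + 11 + 27 + 12 + 13 + 2 + 33 = 157; total kept: 9 × 46 − 157 = 257.
The shared codebase effort pays out 2.2 × 157 = 345.40 in aggregate.
Group total = 257 + 345.40 = 602.40.

602.40 hours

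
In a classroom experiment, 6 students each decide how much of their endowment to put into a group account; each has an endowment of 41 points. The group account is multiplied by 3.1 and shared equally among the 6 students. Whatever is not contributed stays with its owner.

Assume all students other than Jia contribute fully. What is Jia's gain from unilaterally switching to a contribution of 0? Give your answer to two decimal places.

19.82 points

Switching from a contribution of 41 to 0 lets Jia keep an extra 41 points, but lowers the group account by 41, which costs Jia their own share of that drop: 3.1/6 × 41 = 21.18.
Net gain = 41 − 21.18 = 19.82. The private return per contributed unit (0.5167) is below 1, so free-riding is indeed the best response regardless of what the others do.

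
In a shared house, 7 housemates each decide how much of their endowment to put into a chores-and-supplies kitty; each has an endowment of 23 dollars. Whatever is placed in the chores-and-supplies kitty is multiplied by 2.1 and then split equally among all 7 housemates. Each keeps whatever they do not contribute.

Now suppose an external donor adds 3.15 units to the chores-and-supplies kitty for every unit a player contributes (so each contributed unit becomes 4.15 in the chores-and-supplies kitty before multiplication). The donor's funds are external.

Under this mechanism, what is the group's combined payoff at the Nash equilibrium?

1403.12 dollars

Under the mechanism each unit contributed yields 2.1 × 4.15 / 7 = 1.2450 back to its contributor per unit of net cost, which exceeds 1, making full contribution the dominant choice for everyone.
At the Nash equilibrium everyone contributes 23. Group total payoff = 2.1 × 4.15 × 161 = 1403.12.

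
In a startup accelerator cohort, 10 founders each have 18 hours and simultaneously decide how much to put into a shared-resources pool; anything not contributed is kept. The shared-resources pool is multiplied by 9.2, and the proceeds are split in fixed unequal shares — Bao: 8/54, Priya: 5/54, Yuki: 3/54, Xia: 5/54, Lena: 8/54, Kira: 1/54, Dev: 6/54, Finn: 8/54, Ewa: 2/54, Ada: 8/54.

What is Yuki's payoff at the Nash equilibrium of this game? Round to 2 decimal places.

Each unit j contributes comes back to j as 9.2 × (j's share), so j prefers to contribute only if that share exceeds 1/9.2 = 0.1087; otherwise keeping the unit dominates.
The shares above 0.1087 belong to Bao, Lena, Dev, Finn and Ada, contributing 18 each; the remaining 5 contribute 0. Total contributed: 90.
Yuki keeps 18 and receives 9.2 × 90 × 3/54 = 46.00 from the shared-resources pool, for a payoff of 64.00.

64.00 hours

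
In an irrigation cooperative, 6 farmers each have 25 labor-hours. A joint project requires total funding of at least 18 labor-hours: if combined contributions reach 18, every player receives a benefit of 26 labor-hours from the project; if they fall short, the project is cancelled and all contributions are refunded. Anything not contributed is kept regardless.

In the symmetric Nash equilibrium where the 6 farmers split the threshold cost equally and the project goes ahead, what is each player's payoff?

48 labor-hours

Equal share of the threshold: 18/6 = 3.
At this profile no one gains by cutting their contribution: any cut drops the total below 18, the project is cancelled, contributions are refunded, and the deviator ends with 25, which is less than 25 − 3 + 26 = 48. Contributing more than 3 just wastes the excess. So contributing exactly 3 is a best response.
Each player's payoff: 25 − 3 + 26 = 48.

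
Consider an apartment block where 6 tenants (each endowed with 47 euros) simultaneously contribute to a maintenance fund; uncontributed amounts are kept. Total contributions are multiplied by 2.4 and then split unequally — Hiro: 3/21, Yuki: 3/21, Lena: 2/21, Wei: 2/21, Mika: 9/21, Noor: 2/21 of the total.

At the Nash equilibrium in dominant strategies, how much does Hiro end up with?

63.11 euros

Each unit j contributes comes back to j as 2.4 × (j's share), so j prefers to contribute only if that share exceeds 1/2.4 = 0.4167; otherwise keeping the unit dominates.
Mika alone (share 9/21) is above the threshold, contributing 47; the remaining 5 contribute 0. Total contributed: 47.
Hiro keeps 47 and receives 2.4 × 47 × 3/21 = 16.11 from the maintenance fund, for a payoff of 63.11.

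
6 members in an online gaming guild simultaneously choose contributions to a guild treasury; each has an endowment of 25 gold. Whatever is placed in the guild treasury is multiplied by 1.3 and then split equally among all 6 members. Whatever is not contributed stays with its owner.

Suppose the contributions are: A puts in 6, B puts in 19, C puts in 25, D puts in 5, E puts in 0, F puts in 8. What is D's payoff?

33.65 gold

Total contributed: 6 + 19 + 25 + 5 + 0 + 8 = 63.
Each receives 1.3 × 63 / 6 = 13.65 from the guild treasury.
D keeps 25 − 5 = 20, so D's payoff is 20 + 13.65 = 33.65.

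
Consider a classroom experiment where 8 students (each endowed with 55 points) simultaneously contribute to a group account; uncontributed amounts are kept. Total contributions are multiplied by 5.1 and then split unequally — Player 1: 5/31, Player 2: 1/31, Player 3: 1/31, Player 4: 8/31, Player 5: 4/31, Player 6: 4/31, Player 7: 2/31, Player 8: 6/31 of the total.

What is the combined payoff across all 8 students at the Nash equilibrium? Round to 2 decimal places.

665.50 points

Each unit j contributes comes back to j as 5.1 × (j's share), so j prefers to contribute only if that share exceeds 1/5.1 = 0.1961; otherwise keeping the unit dominates.
Only Player 4 (8/31) clears that bar, contributing 55; the remaining 7 contribute 0. Total contributed: 55.
The group account pays out 5.1 × 55 = 280.50 in total (split across the unequal shares, but the aggregate is all that matters for the group sum).
The 7 free-riders keep 55 each, adding 385. Group total = 385 + 280.50 = 665.50.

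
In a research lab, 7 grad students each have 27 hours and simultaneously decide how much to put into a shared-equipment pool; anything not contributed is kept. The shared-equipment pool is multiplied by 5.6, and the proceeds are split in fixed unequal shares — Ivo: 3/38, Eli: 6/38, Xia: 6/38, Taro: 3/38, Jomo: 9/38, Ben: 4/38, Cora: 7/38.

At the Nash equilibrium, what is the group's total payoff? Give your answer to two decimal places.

437.40 hours

Each unit j contributes comes back to j as 5.6 × (j's share), so j prefers to contribute only if that share exceeds 1/5.6 = 0.1786; otherwise keeping the unit dominates.
The shares above 0.1786 belong to Jomo and Cora, contributing 27 each; the remaining 5 contribute 0. Total contributed: 54.
The shared-equipment pool pays out 5.6 × 54 = 302.40 in total (split across the unequal shares, but the aggregate is all that matters for the group sum).
The 5 free-riders keep 27 each, adding 135. Group total = 135 + 302.40 = 437.40.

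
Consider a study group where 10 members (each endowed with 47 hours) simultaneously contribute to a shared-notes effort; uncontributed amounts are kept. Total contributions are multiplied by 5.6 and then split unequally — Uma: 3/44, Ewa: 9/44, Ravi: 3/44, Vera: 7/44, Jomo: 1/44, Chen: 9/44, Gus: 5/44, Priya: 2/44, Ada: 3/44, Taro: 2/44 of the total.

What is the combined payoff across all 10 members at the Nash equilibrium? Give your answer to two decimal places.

902.40 hours

Player j's private return per contributed unit is 5.6 × (j's share). Contributing is weakly dominant for j when that share is at least 1/5.6 = 0.1786, and contributing 0 is dominant otherwise.
Ewa and Chen are above the threshold, contributing 47 each; the remaining 8 contribute 0. Total contributed: 94.
The shared-notes effort pays out 5.6 × 94 = 526.40 in total (split across the unequal shares, but the aggregate is all that matters for the group sum).
The 8 free-riders keep 47 each, adding 376. Group total = 376 + 526.40 = 902.40.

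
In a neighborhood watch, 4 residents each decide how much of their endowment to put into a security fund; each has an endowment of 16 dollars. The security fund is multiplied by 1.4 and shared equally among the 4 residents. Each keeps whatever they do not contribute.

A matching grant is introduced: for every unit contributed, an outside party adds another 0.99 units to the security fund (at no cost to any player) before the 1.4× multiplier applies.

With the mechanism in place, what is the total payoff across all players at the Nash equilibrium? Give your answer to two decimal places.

With the mechanism, a contributed unit returns 1.4 × 1.99 / 4 = 0.6965 per unit of net cost — still below 1 — so contributing 0 remains dominant for every player.
Everyone keeps their endowment and the group total is 4 × 16 = 64.

64.00 dollars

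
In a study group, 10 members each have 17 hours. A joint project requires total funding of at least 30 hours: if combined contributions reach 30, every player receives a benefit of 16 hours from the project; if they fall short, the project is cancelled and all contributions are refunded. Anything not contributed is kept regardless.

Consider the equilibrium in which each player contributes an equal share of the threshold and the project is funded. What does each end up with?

Equal share of the threshold: 30/10 = 3.
At this profile no one gains by cutting their contribution: any cut drops the total below 30, the project is cancelled, contributions are refunded, and the deviator ends with 17, which is less than 17 − 3 + 16 = 30. Contributing more than 3 just wastes the excess. So contributing exactly 3 is a best response.
Each player's payoff: 17 − 3 + 16 = 30.

30 hours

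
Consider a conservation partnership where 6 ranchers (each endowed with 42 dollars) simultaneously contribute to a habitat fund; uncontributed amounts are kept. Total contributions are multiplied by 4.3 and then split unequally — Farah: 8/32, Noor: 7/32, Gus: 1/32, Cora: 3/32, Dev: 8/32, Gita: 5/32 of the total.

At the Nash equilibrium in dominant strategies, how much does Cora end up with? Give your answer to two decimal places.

For player j, contributing a unit is worthwhile iff 4.3 × (j's share) ≥ 1, i.e. iff j's share is at least 0.2326.
The shares above 0.2326 belong to Farah and Dev, contributing 42 each; the remaining 4 contribute 0. Total contributed: 84.
Cora keeps 42 and receives 4.3 × 84 × 3/32 = 33.86 from the habitat fund, for a payoff of 75.86.

75.86 dollars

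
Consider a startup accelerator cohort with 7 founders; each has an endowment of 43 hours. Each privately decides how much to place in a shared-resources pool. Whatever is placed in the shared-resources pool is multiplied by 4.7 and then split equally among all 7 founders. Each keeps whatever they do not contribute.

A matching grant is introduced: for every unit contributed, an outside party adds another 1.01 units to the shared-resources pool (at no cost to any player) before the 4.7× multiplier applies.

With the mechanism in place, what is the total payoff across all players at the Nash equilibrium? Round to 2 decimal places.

With the mechanism, a contributed unit returns 4.7 × 2.01 / 7 = 1.3496 per unit of net cost to the contributor — now above 1 — so contributing fully is weakly dominant for every player.
So the Nash equilibrium is full contribution by all 7; the group earns 4.7 × 2.01 × 301 = 2843.55.

2843.55 hours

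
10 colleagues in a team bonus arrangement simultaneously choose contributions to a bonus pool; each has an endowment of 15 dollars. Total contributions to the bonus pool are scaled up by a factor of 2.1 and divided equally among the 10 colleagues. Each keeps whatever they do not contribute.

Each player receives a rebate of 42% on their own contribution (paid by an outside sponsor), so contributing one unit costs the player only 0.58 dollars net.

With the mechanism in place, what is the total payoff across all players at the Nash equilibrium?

150.00 dollars

The effective private return is (2.1/10) / 0.58 = 0.3621, which is still under 1, so the mechanism doesn't change anyone's dominant strategy: zero contribution.
Everyone keeps their endowment and the group total is 10 × 15 = 150.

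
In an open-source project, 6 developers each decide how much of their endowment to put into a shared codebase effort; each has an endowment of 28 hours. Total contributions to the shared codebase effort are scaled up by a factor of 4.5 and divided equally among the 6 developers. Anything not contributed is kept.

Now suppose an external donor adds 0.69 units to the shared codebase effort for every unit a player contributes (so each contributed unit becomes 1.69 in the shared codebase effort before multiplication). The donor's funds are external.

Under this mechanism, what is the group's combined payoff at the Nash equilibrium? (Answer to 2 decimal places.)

With the mechanism, a contributed unit returns 4.5 × 1.69 / 6 = 1.2675 per unit of net cost to the contributor — now above 1 — so contributing fully is weakly dominant for every player.
At the Nash equilibrium everyone contributes 28. Group total payoff = 4.5 × 1.69 × 168 = 1277.64.

1277.64 hours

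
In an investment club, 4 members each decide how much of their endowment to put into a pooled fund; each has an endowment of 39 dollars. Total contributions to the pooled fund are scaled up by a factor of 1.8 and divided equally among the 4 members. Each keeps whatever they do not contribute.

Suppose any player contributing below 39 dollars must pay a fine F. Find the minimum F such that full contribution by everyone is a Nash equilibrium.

21.45 dollars

Given the others contribute fully, the best deviation is to contribute 0 (any partial contribution still incurs the fine and gives up units whose private return 0.4500 is below 1).
Deviating from 39 to 0 saves 39 dollars but forfeits the deviator's share of the drop in the pooled fund: 1.8/4 × 39 = 17.55.
So the deviation gain is 39 − 17.55 = 21.45, and the fine must be at least 21.45 dollars to wipe it out.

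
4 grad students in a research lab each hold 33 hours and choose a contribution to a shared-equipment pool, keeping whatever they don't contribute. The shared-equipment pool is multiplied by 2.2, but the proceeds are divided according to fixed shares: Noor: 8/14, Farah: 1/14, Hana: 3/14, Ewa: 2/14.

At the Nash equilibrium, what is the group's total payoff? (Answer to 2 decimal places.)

Player j's private return per contributed unit is 2.2 × (j's share). Contributing is weakly dominant for j when that share is at least 1/2.2 = 0.4545, and contributing 0 is dominant otherwise.
Noor alone (share 8/14) is above the threshold, contributing 33; the remaining 3 contribute 0. Total contributed: 33.
The shared-equipment pool pays out 2.2 × 33 = 72.60 in total (split across the unequal shares, but the aggregate is all that matters for the group sum).
The 3 free-riders keep 33 each, adding 99. Group total = 99 + 72.60 = 171.60.

171.60 hours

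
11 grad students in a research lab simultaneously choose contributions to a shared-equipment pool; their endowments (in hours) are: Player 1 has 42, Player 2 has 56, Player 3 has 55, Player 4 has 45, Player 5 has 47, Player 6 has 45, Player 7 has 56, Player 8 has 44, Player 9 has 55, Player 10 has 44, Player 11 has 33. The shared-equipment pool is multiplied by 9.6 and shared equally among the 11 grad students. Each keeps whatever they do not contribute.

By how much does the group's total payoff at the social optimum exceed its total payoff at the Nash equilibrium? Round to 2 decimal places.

4489.20 hours

The private return per contributed unit is 9.6/11 = 0.8727 < 1 for every player regardless of endowment, so the Nash equilibrium is zero contribution and the group total is Σ E_j = 42 + 56 + 55 + 45 + 47 + 45 + 56 + 44 + 55 + 44 + 33 = 522.
Each contributed unit returns 9.600 to the group, so the social optimum is full contribution by everyone: group total = 9.600 × 522 = 5011.20.
Efficiency loss = (9.600 − 1) × 522 = 4489.20.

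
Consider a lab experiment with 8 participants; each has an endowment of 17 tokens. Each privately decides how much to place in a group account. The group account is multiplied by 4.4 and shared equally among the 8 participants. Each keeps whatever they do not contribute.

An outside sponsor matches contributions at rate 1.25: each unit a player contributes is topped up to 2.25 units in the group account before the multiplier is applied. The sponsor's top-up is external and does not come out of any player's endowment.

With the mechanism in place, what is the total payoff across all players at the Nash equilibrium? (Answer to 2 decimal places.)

1346.40 tokens

The effective private return per unit is now 4.4 × 2.25 / 8 = 1.2375 > 1, so every player's dominant strategy flips to full contribution.
So the Nash equilibrium is full contribution by all 8; the group earns 4.4 × 2.25 × 136 = 1346.40.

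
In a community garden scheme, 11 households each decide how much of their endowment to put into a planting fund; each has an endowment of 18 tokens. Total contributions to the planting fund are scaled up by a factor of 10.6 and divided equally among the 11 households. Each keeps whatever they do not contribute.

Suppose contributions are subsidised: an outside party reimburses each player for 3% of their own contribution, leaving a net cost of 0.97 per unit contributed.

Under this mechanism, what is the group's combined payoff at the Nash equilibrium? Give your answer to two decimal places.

Even with the mechanism, each unit contributed returns only (10.6/11) / 0.97 = 0.9934 per unit of net cost, so contributing nothing is still dominant.
At the Nash equilibrium no one contributes; group total payoff = 11 × 18 = 198.

198.00 tokens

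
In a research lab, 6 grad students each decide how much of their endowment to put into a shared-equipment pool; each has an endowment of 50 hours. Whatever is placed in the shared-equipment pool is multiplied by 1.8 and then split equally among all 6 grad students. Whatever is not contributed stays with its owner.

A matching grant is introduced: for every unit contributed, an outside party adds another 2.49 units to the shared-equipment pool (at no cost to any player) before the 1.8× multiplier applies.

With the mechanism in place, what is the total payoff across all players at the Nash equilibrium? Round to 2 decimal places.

1884.60 hours

The effective private return per unit is now 1.8 × 3.49 / 6 = 1.0470 > 1, so every player's dominant strategy flips to full contribution.
So the Nash equilibrium is full contribution by all 6; the group earns 1.8 × 3.49 × 300 = 1884.60.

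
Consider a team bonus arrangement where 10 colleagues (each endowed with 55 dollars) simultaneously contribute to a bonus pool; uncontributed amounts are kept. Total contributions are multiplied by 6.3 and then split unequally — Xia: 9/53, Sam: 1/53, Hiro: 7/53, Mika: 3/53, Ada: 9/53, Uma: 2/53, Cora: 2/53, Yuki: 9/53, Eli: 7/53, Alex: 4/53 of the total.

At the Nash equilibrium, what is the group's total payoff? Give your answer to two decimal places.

1424.50 dollars

Each unit j contributes comes back to j as 6.3 × (j's share), so j prefers to contribute only if that share exceeds 1/6.3 = 0.1587; otherwise keeping the unit dominates.
Xia, Ada and Yuki clear that bar, contributing 55 each; the remaining 7 contribute 0. Total contributed: 165.
The bonus pool pays out 6.3 × 165 = 1039.50 in total (split across the unequal shares, but the aggregate is all that matters for the group sum).
The 7 free-riders keep 55 each, adding 385. Group total = 385 + 1039.50 = 1424.50.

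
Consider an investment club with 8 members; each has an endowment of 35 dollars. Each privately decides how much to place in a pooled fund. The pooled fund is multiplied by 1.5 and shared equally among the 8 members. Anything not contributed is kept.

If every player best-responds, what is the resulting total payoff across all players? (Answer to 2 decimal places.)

280.00 dollars

Each contributed unit returns 1.5/8 = 0.1875 to its contributor — below 1 — so contributing 0 is dominant for every player. At the Nash equilibrium everyone keeps their 35, and the group total is 8 × 35 = 280.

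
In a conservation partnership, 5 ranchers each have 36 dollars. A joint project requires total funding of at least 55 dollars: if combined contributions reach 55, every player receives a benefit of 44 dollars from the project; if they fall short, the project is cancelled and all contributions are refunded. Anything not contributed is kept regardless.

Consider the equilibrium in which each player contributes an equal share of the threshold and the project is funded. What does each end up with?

Equal share of the threshold: 55/5 = 11.
At this profile no one gains by cutting their contribution: any cut drops the total below 55, the project is cancelled, contributions are refunded, and the deviator ends with 36, which is less than 36 − 11 + 44 = 69. Contributing more than 11 just wastes the excess. So contributing exactly 11 is a best response.
Each player's payoff: 36 − 11 + 44 = 69.

69 dollars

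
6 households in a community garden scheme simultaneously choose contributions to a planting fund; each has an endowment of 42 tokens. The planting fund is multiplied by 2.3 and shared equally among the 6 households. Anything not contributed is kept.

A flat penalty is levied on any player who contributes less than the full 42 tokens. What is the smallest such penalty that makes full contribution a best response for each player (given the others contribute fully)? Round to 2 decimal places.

Given the others contribute fully, the best deviation is to contribute 0 (any partial contribution still incurs the fine and gives up units whose private return 0.3833 is below 1).
Deviating from 42 to 0 saves 42 tokens but forfeits the deviator's share of the drop in the planting fund: 2.3/6 × 42 = 16.10.
So the deviation gain is 42 − 16.10 = 25.90, and the fine must be at least 25.90 tokens to wipe it out.

25.90 tokens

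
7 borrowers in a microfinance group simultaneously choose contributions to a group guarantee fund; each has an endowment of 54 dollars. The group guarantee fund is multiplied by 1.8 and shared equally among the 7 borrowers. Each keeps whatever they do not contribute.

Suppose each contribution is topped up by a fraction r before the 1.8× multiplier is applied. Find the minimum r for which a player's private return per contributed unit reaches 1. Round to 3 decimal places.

With matching at rate r, one contributed unit becomes (1 + r) in the group guarantee fund and returns 1.8 × (1 + r) / 7 to the contributor.
Setting this equal to 1: 1 + r = 7/1.8 = 3.8889.
So the minimum matching rate is r = 3.8889 − 1 = 2.889.

2.889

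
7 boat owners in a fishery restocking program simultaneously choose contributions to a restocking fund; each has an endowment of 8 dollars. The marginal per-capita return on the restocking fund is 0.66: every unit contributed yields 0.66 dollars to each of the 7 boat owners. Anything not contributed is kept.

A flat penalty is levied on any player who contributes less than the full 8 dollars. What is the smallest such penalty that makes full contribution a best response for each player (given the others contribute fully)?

2.72 dollars

Given the others contribute fully, the best deviation is to contribute 0 (any partial contribution still incurs the fine and gives up units whose private return 0.66 is below 1).
Deviating from 8 to 0 saves 8 dollars but forfeits the deviator's share of the drop in the restocking fund: 0.66 × 8 = 5.28.
So the deviation gain is 8 − 5.28 = 2.72, and the fine must be at least 2.72 dollars to wipe it out.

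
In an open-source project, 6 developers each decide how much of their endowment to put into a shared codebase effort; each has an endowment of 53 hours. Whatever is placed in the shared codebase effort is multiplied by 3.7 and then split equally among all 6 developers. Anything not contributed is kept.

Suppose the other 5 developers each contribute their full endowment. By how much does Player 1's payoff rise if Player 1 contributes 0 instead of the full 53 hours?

20.32 hours

Switching from a contribution of 53 to 0 lets Player 1 keep an extra 53 hours, but lowers the shared codebase effort by 53, which costs Player 1 their own share of that drop: 3.7/6 × 53 = 32.68.
Net gain = 53 − 32.68 = 20.32. The private return per contributed unit (0.6167) is below 1, so free-riding is indeed the best response regardless of what the others do.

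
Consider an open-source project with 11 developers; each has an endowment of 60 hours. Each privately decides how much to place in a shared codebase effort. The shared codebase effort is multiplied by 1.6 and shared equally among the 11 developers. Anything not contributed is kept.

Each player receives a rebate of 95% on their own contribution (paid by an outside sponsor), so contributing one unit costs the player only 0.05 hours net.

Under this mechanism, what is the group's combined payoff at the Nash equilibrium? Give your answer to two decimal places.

1683.00 hours

Under the mechanism each unit contributed yields (1.6/11) / 0.05 = 2.9091 back to its contributor per unit of net cost, which exceeds 1, making full contribution the dominant choice for everyone.
At the Nash equilibrium everyone contributes 60. Group total payoff = 11 × (60 × 0.95 + 1.6 × 60) = 1683.00.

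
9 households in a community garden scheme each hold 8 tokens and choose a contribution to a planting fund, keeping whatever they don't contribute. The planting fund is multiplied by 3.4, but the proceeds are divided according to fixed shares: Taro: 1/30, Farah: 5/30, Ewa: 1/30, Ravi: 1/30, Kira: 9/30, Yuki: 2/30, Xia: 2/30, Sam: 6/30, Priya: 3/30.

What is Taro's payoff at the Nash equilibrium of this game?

8.91 tokens

For player j, contributing a unit is worthwhile iff 3.4 × (j's share) ≥ 1, i.e. iff j's share is at least 0.2941.
Only Kira (9/30) clears that bar, contributing 8; the remaining 8 contribute 0. Total contributed: 8.
Taro keeps 8 and receives 3.4 × 8 × 1/30 = 0.91 from the planting fund, for a payoff of 8.91.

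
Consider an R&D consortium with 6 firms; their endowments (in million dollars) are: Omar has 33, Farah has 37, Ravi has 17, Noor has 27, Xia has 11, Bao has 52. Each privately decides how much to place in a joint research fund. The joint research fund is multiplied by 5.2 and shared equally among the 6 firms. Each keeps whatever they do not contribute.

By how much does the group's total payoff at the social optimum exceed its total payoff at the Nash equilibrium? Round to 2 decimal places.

The private return per contributed unit is 5.2/6 = 0.8667 < 1 for every player regardless of endowment, so the Nash equilibrium is zero contribution and the group total is Σ E_j = 33 + 37 + 17 + 27 + 11 + 52 = 177.
Each contributed unit returns 5.200 to the group, so the social optimum is full contribution by everyone: group total = 5.200 × 177 = 920.40.
Efficiency loss = (5.200 − 1) × 177 = 743.40.

743.40 million dollars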